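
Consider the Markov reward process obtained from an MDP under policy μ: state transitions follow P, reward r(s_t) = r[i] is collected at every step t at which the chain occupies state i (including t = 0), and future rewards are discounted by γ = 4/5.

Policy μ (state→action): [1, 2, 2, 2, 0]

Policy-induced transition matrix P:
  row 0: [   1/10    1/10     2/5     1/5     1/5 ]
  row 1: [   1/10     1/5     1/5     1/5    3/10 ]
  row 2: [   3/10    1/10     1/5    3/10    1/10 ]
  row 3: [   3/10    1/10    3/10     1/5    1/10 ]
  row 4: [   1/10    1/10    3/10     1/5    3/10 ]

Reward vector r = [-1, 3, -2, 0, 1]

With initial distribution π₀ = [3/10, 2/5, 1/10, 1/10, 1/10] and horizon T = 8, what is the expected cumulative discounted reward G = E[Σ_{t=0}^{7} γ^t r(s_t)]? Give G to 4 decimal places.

t=0: π = [0.3000, 0.4000, 0.1000, 0.1000, 0.1000], E[r] = 0.8000, γ^t·E[r] = 0.800000, running G = 0.800000
t=1: π = [0.1400, 0.1400, 0.2800, 0.2100, 0.2300], E[r] = -0.0500, γ^t·E[r] = -0.040000, running G = 0.760000
t=2: π = [0.1980, 0.1140, 0.2720, 0.2280, 0.1880], E[r] = -0.2120, γ^t·E[r] = -0.135680, running G = 0.624320
t=3: π = [0.2000, 0.1114, 0.2812, 0.2272, 0.1802], E[r] = -0.2480, γ^t·E[r] = -0.126976, running G = 0.497344
t=4: π = [0.2017, 0.1111, 0.2807, 0.2281, 0.1783], E[r] = -0.2514, γ^t·E[r] = -0.102982, running G = 0.394362
t=5: π = [0.2018, 0.1111, 0.2810, 0.2281, 0.1781], E[r] = -0.2523, γ^t·E[r] = -0.082683, running G = 0.311679
t=6: π = [0.2018, 0.1111, 0.2810, 0.2281, 0.1780], E[r] = -0.2524, γ^t·E[r] = -0.066165, running G = 0.245514
t=7: π = [0.2018, 0.1111, 0.2810, 0.2281, 0.1780], E[r] = -0.2524, γ^t·E[r] = -0.052936, running G = 0.192577

G = 0.1926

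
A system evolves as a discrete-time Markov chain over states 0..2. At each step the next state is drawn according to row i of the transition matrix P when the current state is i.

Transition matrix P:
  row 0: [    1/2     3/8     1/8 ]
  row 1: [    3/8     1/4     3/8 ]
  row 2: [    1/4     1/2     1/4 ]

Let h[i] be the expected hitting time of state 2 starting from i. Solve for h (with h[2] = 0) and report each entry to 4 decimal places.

h = [4.8000, 3.7333, 0.0000]

First-step conditioning: h[2] = 0; for i ≠ 2, h[i] = 1 + Σ_k P[i][k]·h[k].
  h[0] = 1 + 1/2·h[0] + 3/8·h[1]
  h[1] = 1 + 3/8·h[0] + 1/4·h[1]
Solving the 2×2 linear system over states ≠ 2 gives exactly h = [24/5, 56/15, 0] (h[2] = 0 is the target).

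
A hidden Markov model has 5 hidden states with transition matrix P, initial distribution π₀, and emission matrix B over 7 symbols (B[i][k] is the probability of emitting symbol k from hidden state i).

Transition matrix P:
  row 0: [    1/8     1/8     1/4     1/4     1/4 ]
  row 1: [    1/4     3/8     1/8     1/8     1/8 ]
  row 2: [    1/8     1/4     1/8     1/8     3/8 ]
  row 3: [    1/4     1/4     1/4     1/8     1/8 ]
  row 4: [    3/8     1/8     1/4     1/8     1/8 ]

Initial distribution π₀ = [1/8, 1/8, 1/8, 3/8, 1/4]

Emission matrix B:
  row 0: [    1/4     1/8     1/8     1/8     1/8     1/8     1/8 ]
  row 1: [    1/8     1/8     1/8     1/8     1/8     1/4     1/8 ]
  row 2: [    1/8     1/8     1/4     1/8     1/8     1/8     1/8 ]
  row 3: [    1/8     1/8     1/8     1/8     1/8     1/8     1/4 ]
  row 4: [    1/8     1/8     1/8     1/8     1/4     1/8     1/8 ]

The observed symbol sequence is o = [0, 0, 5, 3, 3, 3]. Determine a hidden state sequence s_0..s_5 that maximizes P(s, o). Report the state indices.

t=0: δ = [3.125e-02, 1.562e-02, 1.562e-02, 4.688e-02, 3.125e-02]  (obs o_0=0)
t=1: δ = [2.930e-03, 1.465e-03, 1.465e-03, 9.766e-04, 9.766e-04]  ψ = [3, 3, 3, 0, 0]  (obs o_1=0)
t=2: δ = [4.578e-05, 1.373e-04, 9.155e-05, 9.155e-05, 9.155e-05]  ψ = [0, 1, 0, 0, 0]  (obs o_2=5)
t=3: δ = [4.292e-06, 6.437e-06, 2.861e-06, 2.146e-06, 4.292e-06]  ψ = [1, 1, 3, 1, 2]  (obs o_3=3)
t=4: δ = [2.012e-07, 3.017e-07, 1.341e-07, 1.341e-07, 1.341e-07]  ψ = [1, 1, 0, 0, 0]  (obs o_4=3)
t=5: δ = [9.430e-09, 1.414e-08, 6.286e-09, 6.286e-09, 6.286e-09]  ψ = [1, 1, 0, 0, 0]  (obs o_5=3)
backtrack: best end state = 1; path = [3, 1, 1, 1, 1, 1]

path = [3, 1, 1, 1, 1, 1]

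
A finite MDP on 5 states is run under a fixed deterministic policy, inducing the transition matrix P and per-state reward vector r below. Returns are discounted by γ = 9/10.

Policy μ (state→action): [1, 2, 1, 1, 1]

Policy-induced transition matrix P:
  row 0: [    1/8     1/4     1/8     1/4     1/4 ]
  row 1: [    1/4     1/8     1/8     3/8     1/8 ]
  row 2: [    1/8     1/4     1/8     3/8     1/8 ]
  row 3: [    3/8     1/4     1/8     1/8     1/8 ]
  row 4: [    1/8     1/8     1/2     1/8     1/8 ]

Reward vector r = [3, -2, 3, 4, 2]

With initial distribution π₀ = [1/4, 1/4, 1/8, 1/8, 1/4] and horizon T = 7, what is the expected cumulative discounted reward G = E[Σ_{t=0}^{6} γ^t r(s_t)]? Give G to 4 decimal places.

G = 10.4285

t=0: π = [0.2500, 0.2500, 0.1250, 0.1250, 0.2500], E[r] = 1.6250, γ^t·E[r] = 1.625000, running G = 1.625000
t=1: π = [0.1875, 0.1875, 0.2188, 0.2500, 0.1563], E[r] = 2.1563, γ^t·E[r] = 1.940625, running G = 3.565625
t=2: π = [0.2109, 0.2070, 0.1836, 0.2500, 0.1484], E[r] = 2.0664, γ^t·E[r] = 1.673789, running G = 5.239414
t=3: π = [0.2134, 0.2056, 0.1807, 0.2490, 0.1514], E[r] = 2.0698, γ^t·E[r] = 1.508902, running G = 6.748316
t=4: π = [0.2130, 0.2054, 0.1818, 0.2482, 0.1517], E[r] = 2.0696, γ^t·E[r] = 1.357892, running G = 8.106207
t=5: π = [0.2127, 0.2054, 0.1819, 0.2484, 0.1516], E[r] = 2.0699, γ^t·E[r] = 1.222283, running G = 9.328490
t=6: π = [0.2128, 0.2054, 0.1819, 0.2484, 0.1516], E[r] = 2.0699, γ^t·E[r] = 1.100045, running G = 10.428535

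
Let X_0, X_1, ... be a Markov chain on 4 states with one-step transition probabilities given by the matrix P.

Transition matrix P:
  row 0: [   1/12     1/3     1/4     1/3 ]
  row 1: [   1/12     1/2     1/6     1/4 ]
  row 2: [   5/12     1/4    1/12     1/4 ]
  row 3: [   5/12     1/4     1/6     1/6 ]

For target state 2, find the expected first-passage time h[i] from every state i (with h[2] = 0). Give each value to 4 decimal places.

First-step conditioning: h[2] = 0; for i ≠ 2, h[i] = 1 + Σ_k P[i][k]·h[k].
  h[0] = 1 + 1/12·h[0] + 1/3·h[1] + 1/3·h[3]
  h[1] = 1 + 1/12·h[0] + 1/2·h[1] + 1/4·h[3]
  h[3] = 1 + 5/12·h[0] + 1/4·h[1] + 1/6·h[3]
Solving the 3×3 linear system over states ≠ 2 gives exactly h = [1668/329, 1824/329, 0, 1776/329] (h[2] = 0 is the target).

h = [5.0699, 5.5441, 0.0000, 5.3982]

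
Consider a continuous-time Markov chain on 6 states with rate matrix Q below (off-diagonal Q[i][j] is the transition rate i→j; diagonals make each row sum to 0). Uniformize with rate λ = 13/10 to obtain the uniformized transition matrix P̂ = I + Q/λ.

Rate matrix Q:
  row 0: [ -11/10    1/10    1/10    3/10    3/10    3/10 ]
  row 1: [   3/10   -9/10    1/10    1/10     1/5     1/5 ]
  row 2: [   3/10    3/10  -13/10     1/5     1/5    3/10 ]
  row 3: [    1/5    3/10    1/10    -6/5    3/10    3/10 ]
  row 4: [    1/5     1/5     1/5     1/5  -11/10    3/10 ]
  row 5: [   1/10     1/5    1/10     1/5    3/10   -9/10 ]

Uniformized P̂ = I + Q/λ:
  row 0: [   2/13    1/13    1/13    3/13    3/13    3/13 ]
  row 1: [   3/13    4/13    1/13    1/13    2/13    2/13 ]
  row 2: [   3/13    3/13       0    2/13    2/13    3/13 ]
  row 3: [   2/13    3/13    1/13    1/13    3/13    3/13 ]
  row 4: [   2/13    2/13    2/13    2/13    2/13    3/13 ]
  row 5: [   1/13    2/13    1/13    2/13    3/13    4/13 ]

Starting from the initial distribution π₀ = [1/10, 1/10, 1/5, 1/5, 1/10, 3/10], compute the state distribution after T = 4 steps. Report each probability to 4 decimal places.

π = [0.1569, 0.1881, 0.0853, 0.1406, 0.1948, 0.2343]

t=0: π = [0.1000, 0.1000, 0.2000, 0.2000, 0.1000, 0.3000]
t=1: π = [0.1538, 0.1923, 0.0692, 0.1385, 0.2000, 0.2462]
t=2: π = [0.1550, 0.1876, 0.0870, 0.1402, 0.1953, 0.2349]
t=3: π = [0.1569, 0.1883, 0.0853, 0.1406, 0.1946, 0.2344]
t=4: π = [0.1569, 0.1881, 0.0853, 0.1406, 0.1948, 0.2343]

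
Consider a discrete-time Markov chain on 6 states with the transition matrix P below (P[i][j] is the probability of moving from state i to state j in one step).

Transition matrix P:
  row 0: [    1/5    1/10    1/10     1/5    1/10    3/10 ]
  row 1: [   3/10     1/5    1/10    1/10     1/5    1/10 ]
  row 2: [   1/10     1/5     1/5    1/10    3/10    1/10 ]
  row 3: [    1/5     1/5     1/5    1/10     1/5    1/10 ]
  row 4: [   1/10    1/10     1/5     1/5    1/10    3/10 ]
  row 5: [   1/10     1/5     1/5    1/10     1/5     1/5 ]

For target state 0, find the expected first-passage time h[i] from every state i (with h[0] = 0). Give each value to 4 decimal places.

h = [0.0000, 5.4042, 6.7622, 6.0804, 6.8175, 6.7560]

First-step conditioning: h[0] = 0; for i ≠ 0, h[i] = 1 + Σ_k P[i][k]·h[k].
  h[1] = 1 + 1/5·h[1] + 1/10·h[2] + 1/10·h[3] + 1/5·h[4] + 1/10·h[5]
  h[2] = 1 + 1/5·h[1] + 1/5·h[2] + 1/10·h[3] + 3/10·h[4] + 1/10·h[5]
  h[3] = 1 + 1/5·h[1] + 1/5·h[2] + 1/10·h[3] + 1/5·h[4] + 1/10·h[5]
  h[4] = 1 + 1/10·h[1] + 1/5·h[2] + 1/5·h[3] + 1/10·h[4] + 3/10·h[5]
  h[5] = 1 + 1/5·h[1] + 1/5·h[2] + 1/10·h[3] + 1/5·h[4] + 1/5·h[5]
Solving the 5×5 linear system over states ≠ 0 gives exactly h = [0, 87910/16267, 110000/16267, 98910/16267, 110900/16267, 109900/16267] (h[0] = 0 is the target).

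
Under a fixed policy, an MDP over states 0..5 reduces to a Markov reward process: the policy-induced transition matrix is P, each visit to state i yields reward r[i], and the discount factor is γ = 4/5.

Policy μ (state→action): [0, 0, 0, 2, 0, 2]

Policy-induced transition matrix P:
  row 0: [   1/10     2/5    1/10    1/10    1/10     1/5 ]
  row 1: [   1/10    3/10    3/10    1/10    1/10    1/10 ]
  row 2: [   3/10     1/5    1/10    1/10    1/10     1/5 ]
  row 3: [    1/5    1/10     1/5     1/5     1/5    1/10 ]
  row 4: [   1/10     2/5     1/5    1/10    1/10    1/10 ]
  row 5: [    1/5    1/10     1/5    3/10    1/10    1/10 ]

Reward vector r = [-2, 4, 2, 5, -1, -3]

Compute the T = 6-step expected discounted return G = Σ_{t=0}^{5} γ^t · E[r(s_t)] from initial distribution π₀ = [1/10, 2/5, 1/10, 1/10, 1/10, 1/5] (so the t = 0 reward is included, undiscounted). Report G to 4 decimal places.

G = 4.8672

t=0: π = [0.1000, 0.4000, 0.1000, 0.1000, 0.1000, 0.2000], E[r] = 1.4000, γ^t·E[r] = 1.400000, running G = 1.400000
t=1: π = [0.1500, 0.2500, 0.2200, 0.1500, 0.1100, 0.1200], E[r] = 1.4200, γ^t·E[r] = 1.136000, running G = 2.536000
t=2: π = [0.1710, 0.2500, 0.1880, 0.1390, 0.1150, 0.1370], E[r] = 1.2030, γ^t·E[r] = 0.769920, running G = 3.305920
t=3: π = [0.1652, 0.2546, 0.1891, 0.1413, 0.1139, 0.1359], E[r] = 1.2511, γ^t·E[r] = 0.640563, running G = 3.946483
t=4: π = [0.1655, 0.2536, 0.1900, 0.1413, 0.1141, 0.1354], E[r] = 1.2494, γ^t·E[r] = 0.511734, running G = 4.458217
t=5: π = [0.1657, 0.2536, 0.1898, 0.1412, 0.1141, 0.1356], E[r] = 1.2480, γ^t·E[r] = 0.408940, running G = 4.867157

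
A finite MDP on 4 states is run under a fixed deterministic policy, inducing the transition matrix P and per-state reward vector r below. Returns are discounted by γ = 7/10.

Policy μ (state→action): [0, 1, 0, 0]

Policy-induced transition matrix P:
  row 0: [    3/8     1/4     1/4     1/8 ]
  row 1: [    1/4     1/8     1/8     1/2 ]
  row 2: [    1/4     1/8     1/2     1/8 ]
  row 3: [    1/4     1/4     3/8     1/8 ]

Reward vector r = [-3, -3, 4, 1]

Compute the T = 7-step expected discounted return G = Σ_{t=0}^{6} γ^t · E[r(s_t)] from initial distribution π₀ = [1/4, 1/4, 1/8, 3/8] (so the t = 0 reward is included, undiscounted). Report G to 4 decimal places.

G = -0.5121

t=0: π = [0.2500, 0.2500, 0.1250, 0.3750], E[r] = -0.6250, γ^t·E[r] = -0.625000, running G = -0.625000
t=1: π = [0.2813, 0.2031, 0.2969, 0.2188], E[r] = -0.0469, γ^t·E[r] = -0.032813, running G = -0.657813
t=2: π = [0.2852, 0.1875, 0.3262, 0.2012], E[r] = 0.0879, γ^t·E[r] = 0.043066, running G = -0.614746
t=3: π = [0.2856, 0.1858, 0.3333, 0.1953], E[r] = 0.1140, γ^t·E[r] = 0.039107, running G = -0.575639
t=4: π = [0.2857, 0.1851, 0.3345, 0.1947], E[r] = 0.1202, γ^t·E[r] = 0.028862, running G = -0.546777
t=5: π = [0.2857, 0.1850, 0.3348, 0.1944], E[r] = 0.1214, γ^t·E[r] = 0.020407, running G = -0.526371
t=6: π = [0.2857, 0.1850, 0.3349, 0.1944], E[r] = 0.1217, γ^t·E[r] = 0.014319, running G = -0.512052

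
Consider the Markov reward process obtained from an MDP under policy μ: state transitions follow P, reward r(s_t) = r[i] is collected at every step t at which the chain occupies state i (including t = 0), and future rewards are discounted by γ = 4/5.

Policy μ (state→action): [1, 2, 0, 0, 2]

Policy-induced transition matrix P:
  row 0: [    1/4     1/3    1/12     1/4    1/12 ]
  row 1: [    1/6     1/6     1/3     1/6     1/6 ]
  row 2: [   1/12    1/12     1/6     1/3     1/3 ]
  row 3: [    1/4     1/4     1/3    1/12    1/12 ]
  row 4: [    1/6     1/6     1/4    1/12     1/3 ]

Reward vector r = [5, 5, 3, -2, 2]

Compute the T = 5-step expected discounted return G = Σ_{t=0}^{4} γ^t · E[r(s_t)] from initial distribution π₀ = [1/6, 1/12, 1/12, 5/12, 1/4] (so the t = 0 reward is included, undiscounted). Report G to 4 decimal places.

G = 7.5727

t=0: π = [0.1667, 0.0833, 0.0833, 0.4167, 0.2500], E[r] = 1.1667, γ^t·E[r] = 1.166667, running G = 1.166667
t=1: π = [0.2083, 0.2222, 0.2569, 0.1389, 0.1736], E[r] = 2.9931, γ^t·E[r] = 2.394444, running G = 3.561111
t=2: π = [0.1742, 0.1916, 0.2240, 0.2008, 0.2095], E[r] = 2.5179, γ^t·E[r] = 1.611481, running G = 5.172593
t=3: π = [0.1793, 0.1938, 0.2350, 0.1843, 0.2077], E[r] = 2.6168, γ^t·E[r] = 1.339802, running G = 6.512395
t=4: π = [0.1774, 0.1923, 0.2320, 0.1881, 0.2101], E[r] = 2.5887, γ^t·E[r] = 1.060339, running G = 7.572734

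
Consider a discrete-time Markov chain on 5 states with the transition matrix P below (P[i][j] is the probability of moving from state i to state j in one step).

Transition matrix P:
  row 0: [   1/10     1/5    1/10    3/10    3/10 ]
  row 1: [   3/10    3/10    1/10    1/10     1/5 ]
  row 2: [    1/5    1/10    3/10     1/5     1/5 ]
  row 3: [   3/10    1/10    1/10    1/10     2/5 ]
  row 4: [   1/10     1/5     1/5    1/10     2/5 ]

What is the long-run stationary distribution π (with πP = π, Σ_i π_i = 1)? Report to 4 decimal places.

π = [0.1844, 0.1870, 0.1639, 0.1533, 0.3114]

Balance equations π_j = Σ_i π_i·P[i][j]:
  π_0 = 1/10·π_0 + 3/10·π_1 + 1/5·π_2 + 3/10·π_3 + 1/10·π_4
  π_1 = 1/5·π_0 + 3/10·π_1 + 1/10·π_2 + 1/10·π_3 + 1/5·π_4
  π_2 = 1/10·π_0 + 1/10·π_1 + 3/10·π_2 + 1/10·π_3 + 1/5·π_4
  π_3 = 3/10·π_0 + 1/10·π_1 + 1/5·π_2 + 1/10·π_3 + 1/10·π_4
  normalize: π_0 + π_1 + π_2 + π_3 + π_4 = 1
Solving the linear system gives exactly π = [728/3947, 738/3947, 647/3947, 605/3947, 1229/3947].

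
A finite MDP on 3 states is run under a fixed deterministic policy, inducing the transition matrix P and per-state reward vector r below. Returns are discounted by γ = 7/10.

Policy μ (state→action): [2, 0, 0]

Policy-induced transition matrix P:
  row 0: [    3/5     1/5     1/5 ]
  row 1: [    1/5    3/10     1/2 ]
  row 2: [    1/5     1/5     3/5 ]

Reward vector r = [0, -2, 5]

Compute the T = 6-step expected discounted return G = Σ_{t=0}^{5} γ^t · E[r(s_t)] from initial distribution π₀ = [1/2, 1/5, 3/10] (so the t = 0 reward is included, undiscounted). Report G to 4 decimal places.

G = 4.2392

t=0: π = [0.5000, 0.2000, 0.3000], E[r] = 1.1000, γ^t·E[r] = 1.100000, running G = 1.100000
t=1: π = [0.4000, 0.2200, 0.3800], E[r] = 1.4600, γ^t·E[r] = 1.022000, running G = 2.122000
t=2: π = [0.3600, 0.2220, 0.4180], E[r] = 1.6460, γ^t·E[r] = 0.806540, running G = 2.928540
t=3: π = [0.3440, 0.2222, 0.4338], E[r] = 1.7246, γ^t·E[r] = 0.591538, running G = 3.520078
t=4: π = [0.3376, 0.2222, 0.4402], E[r] = 1.7565, γ^t·E[r] = 0.421726, running G = 3.941804
t=5: π = [0.3350, 0.2222, 0.4427], E[r] = 1.7692, γ^t·E[r] = 0.297357, running G = 4.239161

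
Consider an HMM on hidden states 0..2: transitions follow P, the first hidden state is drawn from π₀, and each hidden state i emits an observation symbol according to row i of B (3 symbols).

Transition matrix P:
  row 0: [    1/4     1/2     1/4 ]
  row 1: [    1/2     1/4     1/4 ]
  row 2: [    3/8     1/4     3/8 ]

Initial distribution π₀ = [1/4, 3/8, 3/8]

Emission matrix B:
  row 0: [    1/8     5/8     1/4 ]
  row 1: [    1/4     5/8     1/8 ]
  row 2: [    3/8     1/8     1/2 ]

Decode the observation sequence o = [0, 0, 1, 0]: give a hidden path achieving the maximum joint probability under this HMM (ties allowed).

t=0: δ = [3.125e-02, 9.375e-02, 1.406e-01]  (obs o_0=0)
t=1: δ = [6.592e-03, 8.789e-03, 1.978e-02]  ψ = [2, 2, 2]  (obs o_1=0)
t=2: δ = [4.635e-03, 3.090e-03, 9.270e-04]  ψ = [2, 2, 2]  (obs o_2=1)
t=3: δ = [1.931e-04, 5.794e-04, 4.345e-04]  ψ = [1, 0, 0]  (obs o_3=0)
backtrack: best end state = 1; path = [2, 2, 0, 1]

path = [2, 2, 0, 1]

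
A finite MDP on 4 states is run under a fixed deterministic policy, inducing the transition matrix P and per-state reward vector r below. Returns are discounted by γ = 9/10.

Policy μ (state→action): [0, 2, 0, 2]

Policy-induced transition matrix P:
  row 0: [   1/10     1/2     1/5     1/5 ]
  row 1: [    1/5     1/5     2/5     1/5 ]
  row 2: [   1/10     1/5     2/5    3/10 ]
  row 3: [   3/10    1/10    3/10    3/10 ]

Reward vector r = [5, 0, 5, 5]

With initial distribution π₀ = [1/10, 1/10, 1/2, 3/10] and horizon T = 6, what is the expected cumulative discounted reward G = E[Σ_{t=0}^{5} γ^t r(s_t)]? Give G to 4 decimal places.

G = 18.8878

t=0: π = [0.1000, 0.1000, 0.5000, 0.3000], E[r] = 4.5000, γ^t·E[r] = 4.500000, running G = 4.500000
t=1: π = [0.1700, 0.2000, 0.3500, 0.2800], E[r] = 4.0000, γ^t·E[r] = 3.600000, running G = 8.100000
t=2: π = [0.1760, 0.2230, 0.3380, 0.2630], E[r] = 3.8850, γ^t·E[r] = 3.146850, running G = 11.246850
t=3: π = [0.1749, 0.2265, 0.3385, 0.2601], E[r] = 3.8675, γ^t·E[r] = 2.819408, running G = 14.066258
t=4: π = [0.1747, 0.2265, 0.3390, 0.2599], E[r] = 3.8677, γ^t·E[r] = 2.537598, running G = 16.603855
t=5: π = [0.1746, 0.2264, 0.3391, 0.2599], E[r] = 3.8679, γ^t·E[r] = 2.283971, running G = 18.887827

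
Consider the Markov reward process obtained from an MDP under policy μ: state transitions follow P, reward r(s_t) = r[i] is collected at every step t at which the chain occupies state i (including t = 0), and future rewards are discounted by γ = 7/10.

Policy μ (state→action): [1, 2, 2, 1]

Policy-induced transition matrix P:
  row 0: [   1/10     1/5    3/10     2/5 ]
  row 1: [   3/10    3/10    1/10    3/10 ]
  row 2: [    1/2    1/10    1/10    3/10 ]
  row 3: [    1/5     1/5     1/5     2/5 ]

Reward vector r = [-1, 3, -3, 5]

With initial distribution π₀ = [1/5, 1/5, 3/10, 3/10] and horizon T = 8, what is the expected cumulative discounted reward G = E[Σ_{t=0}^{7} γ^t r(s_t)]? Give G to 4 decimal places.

t=0: π = [0.2000, 0.2000, 0.3000, 0.3000], E[r] = 1.0000, γ^t·E[r] = 1.000000, running G = 1.000000
t=1: π = [0.2900, 0.1900, 0.1700, 0.3500], E[r] = 1.5200, γ^t·E[r] = 1.064000, running G = 2.064000
t=2: π = [0.2410, 0.2020, 0.1930, 0.3640], E[r] = 1.6060, γ^t·E[r] = 0.786940, running G = 2.850940
t=3: π = [0.2540, 0.2009, 0.1846, 0.3605], E[r] = 1.5974, γ^t·E[r] = 0.547908, running G = 3.398848
t=4: π = [0.2501, 0.2016, 0.1869, 0.3615], E[r] = 1.6015, γ^t·E[r] = 0.384525, running G = 3.783373
t=5: π = [0.2512, 0.2015, 0.1862, 0.3612], E[r] = 1.6005, γ^t·E[r] = 0.268997, running G = 4.052370
t=6: π = [0.2509, 0.2015, 0.1864, 0.3612], E[r] = 1.6008, γ^t·E[r] = 0.188336, running G = 4.240706
t=7: π = [0.2510, 0.2015, 0.1863, 0.3612], E[r] = 1.6007, γ^t·E[r] = 0.131828, running G = 4.372534

G = 4.3725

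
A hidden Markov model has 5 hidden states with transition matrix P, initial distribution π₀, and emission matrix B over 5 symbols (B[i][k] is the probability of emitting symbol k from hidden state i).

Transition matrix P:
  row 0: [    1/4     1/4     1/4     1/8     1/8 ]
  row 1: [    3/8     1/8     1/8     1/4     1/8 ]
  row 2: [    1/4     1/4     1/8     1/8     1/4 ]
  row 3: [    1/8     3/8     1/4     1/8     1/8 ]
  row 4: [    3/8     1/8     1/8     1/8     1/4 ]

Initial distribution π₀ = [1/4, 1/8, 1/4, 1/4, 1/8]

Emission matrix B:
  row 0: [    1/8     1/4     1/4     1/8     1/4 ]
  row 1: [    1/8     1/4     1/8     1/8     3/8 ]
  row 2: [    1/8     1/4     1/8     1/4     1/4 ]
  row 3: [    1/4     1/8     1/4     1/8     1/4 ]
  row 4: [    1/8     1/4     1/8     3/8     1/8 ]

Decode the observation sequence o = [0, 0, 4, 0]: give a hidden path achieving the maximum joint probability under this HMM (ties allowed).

path = [3, 3, 1, 3]

t=0: δ = [3.125e-02, 1.562e-02, 3.125e-02, 6.250e-02, 1.562e-02]  (obs o_0=0)
t=1: δ = [9.766e-04, 2.930e-03, 1.953e-03, 1.953e-03, 9.766e-04]  ψ = [0, 3, 3, 3, 2]  (obs o_1=0)
t=2: δ = [2.747e-04, 2.747e-04, 1.221e-04, 1.831e-04, 6.104e-05]  ψ = [1, 3, 3, 1, 2]  (obs o_2=4)
t=3: δ = [1.287e-05, 8.583e-06, 8.583e-06, 1.717e-05, 4.292e-06]  ψ = [1, 0, 0, 1, 0]  (obs o_3=0)
backtrack: best end state = 3; path = [3, 3, 1, 3]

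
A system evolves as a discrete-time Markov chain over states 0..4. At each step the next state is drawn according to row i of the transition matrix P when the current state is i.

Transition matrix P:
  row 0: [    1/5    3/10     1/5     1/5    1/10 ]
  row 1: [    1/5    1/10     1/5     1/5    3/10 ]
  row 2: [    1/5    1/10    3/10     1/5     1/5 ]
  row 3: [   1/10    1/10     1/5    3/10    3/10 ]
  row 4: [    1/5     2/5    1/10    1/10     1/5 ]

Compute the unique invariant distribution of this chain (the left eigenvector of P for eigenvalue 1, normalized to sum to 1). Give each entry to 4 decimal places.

π = [0.1802, 0.2026, 0.1976, 0.1976, 0.2220]

Balance equations π_j = Σ_i π_i·P[i][j]:
  π_0 = 1/5·π_0 + 1/5·π_1 + 1/5·π_2 + 1/10·π_3 + 1/5·π_4
  π_1 = 3/10·π_0 + 1/10·π_1 + 1/10·π_2 + 1/10·π_3 + 2/5·π_4
  π_2 = 1/5·π_0 + 1/5·π_1 + 3/10·π_2 + 1/5·π_3 + 1/10·π_4
  π_3 = 1/5·π_0 + 1/5·π_1 + 1/5·π_2 + 3/10·π_3 + 1/10·π_4
  normalize: π_0 + π_1 + π_2 + π_3 + π_4 = 1
Solving the linear system gives exactly π = [177/982, 199/982, 97/491, 97/491, 109/491].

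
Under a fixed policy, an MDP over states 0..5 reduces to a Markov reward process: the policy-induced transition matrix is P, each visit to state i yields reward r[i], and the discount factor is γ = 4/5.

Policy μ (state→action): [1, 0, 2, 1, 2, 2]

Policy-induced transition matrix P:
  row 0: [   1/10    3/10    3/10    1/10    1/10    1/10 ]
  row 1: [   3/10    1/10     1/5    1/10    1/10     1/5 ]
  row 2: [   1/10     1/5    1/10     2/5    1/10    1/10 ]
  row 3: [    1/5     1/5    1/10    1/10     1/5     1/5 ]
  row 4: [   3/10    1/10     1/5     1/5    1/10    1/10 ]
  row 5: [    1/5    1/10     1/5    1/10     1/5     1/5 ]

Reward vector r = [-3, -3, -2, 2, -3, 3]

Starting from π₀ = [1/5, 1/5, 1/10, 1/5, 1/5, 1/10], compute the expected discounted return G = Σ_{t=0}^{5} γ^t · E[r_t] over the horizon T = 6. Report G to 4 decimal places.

t=0: π = [0.2000, 0.2000, 0.1000, 0.2000, 0.2000, 0.1000], E[r] = -1.3000, γ^t·E[r] = -1.300000, running G = -1.300000
t=1: π = [0.2100, 0.1700, 0.1900, 0.1500, 0.1300, 0.1500], E[r] = -1.1600, γ^t·E[r] = -0.928000, running G = -2.228000
t=2: π = [0.1900, 0.1760, 0.1870, 0.1700, 0.1300, 0.1470], E[r] = -1.0810, γ^t·E[r] = -0.691840, running G = -2.919840
t=3: π = [0.1929, 0.1737, 0.1833, 0.1691, 0.1317, 0.1493], E[r] = -1.0754, γ^t·E[r] = -0.550605, running G = -3.470445
t=4: π = [0.1929, 0.1738, 0.1841, 0.1682, 0.1318, 0.1492], E[r] = -1.0799, γ^t·E[r] = -0.442323, running G = -3.912768
t=5: π = [0.1929, 0.1738, 0.1841, 0.1684, 0.1317, 0.1491], E[r] = -1.0792, γ^t·E[r] = -0.353639, running G = -4.266407

G = -4.2664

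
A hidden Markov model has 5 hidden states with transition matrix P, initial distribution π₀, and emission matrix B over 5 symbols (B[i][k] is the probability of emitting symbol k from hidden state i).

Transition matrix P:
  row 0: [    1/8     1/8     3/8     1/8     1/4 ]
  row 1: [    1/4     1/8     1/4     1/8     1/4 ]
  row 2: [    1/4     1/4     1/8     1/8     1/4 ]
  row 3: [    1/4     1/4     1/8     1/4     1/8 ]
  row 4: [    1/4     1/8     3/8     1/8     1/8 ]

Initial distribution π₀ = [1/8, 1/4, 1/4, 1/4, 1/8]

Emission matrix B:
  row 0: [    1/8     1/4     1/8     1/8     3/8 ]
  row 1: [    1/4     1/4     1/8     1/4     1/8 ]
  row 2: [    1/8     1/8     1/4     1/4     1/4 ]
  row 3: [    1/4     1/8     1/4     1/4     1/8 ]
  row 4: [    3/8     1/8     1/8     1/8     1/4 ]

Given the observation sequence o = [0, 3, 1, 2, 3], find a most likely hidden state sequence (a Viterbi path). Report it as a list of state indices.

path = [4, 2, 0, 2, 1]

t=0: δ = [1.562e-02, 6.250e-02, 3.125e-02, 6.250e-02, 4.688e-02]  (obs o_0=0)
t=1: δ = [1.953e-03, 3.906e-03, 4.395e-03, 3.906e-03, 1.953e-03]  ψ = [1, 3, 4, 3, 1]  (obs o_1=3)
t=2: δ = [2.747e-04, 2.747e-04, 1.221e-04, 1.221e-04, 1.373e-04]  ψ = [2, 2, 1, 3, 2]  (obs o_2=1)
t=3: δ = [8.583e-06, 4.292e-06, 2.575e-05, 8.583e-06, 8.583e-06]  ψ = [1, 0, 0, 0, 0]  (obs o_3=2)
t=4: δ = [8.047e-07, 1.609e-06, 8.047e-07, 8.047e-07, 8.047e-07]  ψ = [2, 2, 0, 2, 2]  (obs o_4=3)
backtrack: best end state = 1; path = [4, 2, 0, 2, 1]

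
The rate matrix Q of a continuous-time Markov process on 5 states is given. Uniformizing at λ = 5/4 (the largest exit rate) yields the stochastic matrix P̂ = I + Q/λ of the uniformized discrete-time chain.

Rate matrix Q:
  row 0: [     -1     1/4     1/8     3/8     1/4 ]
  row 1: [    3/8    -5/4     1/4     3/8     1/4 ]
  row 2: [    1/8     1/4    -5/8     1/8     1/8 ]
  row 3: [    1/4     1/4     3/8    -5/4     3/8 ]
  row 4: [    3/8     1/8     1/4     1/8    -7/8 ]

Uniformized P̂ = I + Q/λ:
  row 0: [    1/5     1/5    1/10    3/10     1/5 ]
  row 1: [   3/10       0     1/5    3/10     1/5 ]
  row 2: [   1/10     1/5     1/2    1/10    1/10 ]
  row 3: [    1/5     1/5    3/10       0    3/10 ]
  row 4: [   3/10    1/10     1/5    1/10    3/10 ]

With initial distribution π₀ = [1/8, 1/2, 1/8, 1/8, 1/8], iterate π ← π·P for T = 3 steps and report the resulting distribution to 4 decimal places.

t=0: π = [0.1250, 0.5000, 0.1250, 0.1250, 0.1250]
t=1: π = [0.2500, 0.0875, 0.2375, 0.2125, 0.2125]
t=2: π = [0.2063, 0.1613, 0.2675, 0.1463, 0.2188]
t=3: π = [0.2113, 0.1459, 0.2743, 0.1589, 0.2098]

π = [0.2113, 0.1459, 0.2743, 0.1589, 0.2098]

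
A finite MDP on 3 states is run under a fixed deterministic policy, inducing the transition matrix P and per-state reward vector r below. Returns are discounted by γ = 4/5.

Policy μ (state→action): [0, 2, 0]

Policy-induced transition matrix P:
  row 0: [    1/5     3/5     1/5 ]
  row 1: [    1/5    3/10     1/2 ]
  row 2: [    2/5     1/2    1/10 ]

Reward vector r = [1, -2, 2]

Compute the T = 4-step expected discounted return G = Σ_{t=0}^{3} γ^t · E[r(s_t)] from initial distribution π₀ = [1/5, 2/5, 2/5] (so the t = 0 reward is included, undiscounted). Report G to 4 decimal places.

t=0: π = [0.2000, 0.4000, 0.4000], E[r] = 0.2000, γ^t·E[r] = 0.200000, running G = 0.200000
t=1: π = [0.2800, 0.4400, 0.2800], E[r] = -0.0400, γ^t·E[r] = -0.032000, running G = 0.168000
t=2: π = [0.2560, 0.4400, 0.3040], E[r] = -0.0160, γ^t·E[r] = -0.010240, running G = 0.157760
t=3: π = [0.2608, 0.4376, 0.3016], E[r] = -0.0112, γ^t·E[r] = -0.005734, running G = 0.152026

G = 0.1520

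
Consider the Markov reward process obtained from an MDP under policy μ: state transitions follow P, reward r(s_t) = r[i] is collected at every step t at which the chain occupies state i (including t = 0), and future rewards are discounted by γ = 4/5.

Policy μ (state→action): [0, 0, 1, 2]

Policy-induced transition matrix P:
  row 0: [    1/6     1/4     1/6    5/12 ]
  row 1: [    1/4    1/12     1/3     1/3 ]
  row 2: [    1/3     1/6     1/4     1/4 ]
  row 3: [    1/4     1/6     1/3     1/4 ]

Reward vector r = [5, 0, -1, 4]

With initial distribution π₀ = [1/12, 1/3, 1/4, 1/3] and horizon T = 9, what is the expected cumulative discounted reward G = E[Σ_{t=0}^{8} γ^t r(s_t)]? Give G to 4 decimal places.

t=0: π = [0.0833, 0.3333, 0.2500, 0.3333], E[r] = 1.5000, γ^t·E[r] = 1.500000, running G = 1.500000
t=1: π = [0.2639, 0.1458, 0.2986, 0.2917], E[r] = 2.1875, γ^t·E[r] = 1.750000, running G = 3.250000
t=2: π = [0.2529, 0.1765, 0.2645, 0.3061], E[r] = 2.2245, γ^t·E[r] = 1.423704, running G = 4.673704
t=3: π = [0.2510, 0.1730, 0.2691, 0.3069], E[r] = 2.2131, γ^t·E[r] = 1.133111, running G = 5.806815
t=4: π = [0.2515, 0.1732, 0.2691, 0.3062], E[r] = 2.2135, γ^t·E[r] = 0.906644, running G = 6.713458
t=5: π = [0.2515, 0.1732, 0.2690, 0.3063], E[r] = 2.2137, γ^t·E[r] = 0.725393, running G = 7.438851
t=6: π = [0.2515, 0.1732, 0.2690, 0.3063], E[r] = 2.2137, γ^t·E[r] = 0.580300, running G = 8.019152
t=7: π = [0.2515, 0.1732, 0.2690, 0.3063], E[r] = 2.2137, γ^t·E[r] = 0.464241, running G = 8.483393
t=8: π = [0.2515, 0.1732, 0.2690, 0.3063], E[r] = 2.2137, γ^t·E[r] = 0.371393, running G = 8.854786

G = 8.8548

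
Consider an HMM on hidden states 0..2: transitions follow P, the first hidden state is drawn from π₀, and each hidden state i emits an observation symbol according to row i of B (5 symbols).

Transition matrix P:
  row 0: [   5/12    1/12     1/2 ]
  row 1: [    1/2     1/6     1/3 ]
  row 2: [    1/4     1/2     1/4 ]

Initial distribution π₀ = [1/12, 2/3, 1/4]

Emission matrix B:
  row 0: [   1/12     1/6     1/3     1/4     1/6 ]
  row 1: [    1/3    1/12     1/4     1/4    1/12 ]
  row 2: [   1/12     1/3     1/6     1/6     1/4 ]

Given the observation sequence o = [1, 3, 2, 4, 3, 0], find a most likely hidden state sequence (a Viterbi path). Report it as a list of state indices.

path = [2, 1, 0, 0, 2, 1]

t=0: δ = [1.389e-02, 5.556e-02, 8.333e-02]  (obs o_0=1)
t=1: δ = [6.944e-03, 1.042e-02, 3.472e-03]  ψ = [1, 2, 2]  (obs o_1=3)
t=2: δ = [1.736e-03, 4.340e-04, 5.787e-04]  ψ = [1, 1, 0]  (obs o_2=2)
t=3: δ = [1.206e-04, 2.411e-05, 2.170e-04]  ψ = [0, 2, 0]  (obs o_3=4)
t=4: δ = [1.356e-05, 2.713e-05, 1.005e-05]  ψ = [2, 2, 0]  (obs o_4=3)
t=5: δ = [1.130e-06, 1.674e-06, 7.535e-07]  ψ = [1, 2, 1]  (obs o_5=0)
backtrack: best end state = 1; path = [2, 1, 0, 0, 2, 1]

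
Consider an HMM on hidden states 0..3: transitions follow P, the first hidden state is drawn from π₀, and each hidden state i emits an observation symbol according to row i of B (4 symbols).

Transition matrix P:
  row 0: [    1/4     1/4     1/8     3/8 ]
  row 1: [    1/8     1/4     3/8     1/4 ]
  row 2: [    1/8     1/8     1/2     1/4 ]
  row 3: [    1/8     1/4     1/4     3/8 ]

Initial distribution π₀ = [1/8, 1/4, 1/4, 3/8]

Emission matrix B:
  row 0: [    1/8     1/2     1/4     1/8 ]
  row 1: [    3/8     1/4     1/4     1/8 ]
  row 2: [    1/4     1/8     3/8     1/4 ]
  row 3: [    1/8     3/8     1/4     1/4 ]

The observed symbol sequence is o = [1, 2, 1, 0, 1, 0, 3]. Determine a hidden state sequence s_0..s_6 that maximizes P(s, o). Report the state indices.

path = [3, 3, 3, 1, 3, 1, 2]

t=0: δ = [6.250e-02, 6.250e-02, 3.125e-02, 1.406e-01]  (obs o_0=1)
t=1: δ = [4.395e-03, 8.789e-03, 1.318e-02, 1.318e-02]  ψ = [3, 3, 3, 3]  (obs o_1=2)
t=2: δ = [8.240e-04, 8.240e-04, 8.240e-04, 1.854e-03]  ψ = [2, 3, 2, 3]  (obs o_2=1)
t=3: δ = [2.897e-05, 1.738e-04, 1.159e-04, 8.690e-05]  ψ = [3, 3, 3, 3]  (obs o_3=0)
t=4: δ = [1.086e-05, 1.086e-05, 8.147e-06, 1.629e-05]  ψ = [1, 1, 1, 1]  (obs o_4=1)
t=5: δ = [3.395e-07, 1.528e-06, 1.018e-06, 7.638e-07]  ψ = [0, 3, 1, 3]  (obs o_5=0)
t=6: δ = [2.387e-08, 4.774e-08, 1.432e-07, 9.548e-08]  ψ = [1, 1, 1, 1]  (obs o_6=3)
backtrack: best end state = 2; path = [3, 3, 3, 1, 3, 1, 2]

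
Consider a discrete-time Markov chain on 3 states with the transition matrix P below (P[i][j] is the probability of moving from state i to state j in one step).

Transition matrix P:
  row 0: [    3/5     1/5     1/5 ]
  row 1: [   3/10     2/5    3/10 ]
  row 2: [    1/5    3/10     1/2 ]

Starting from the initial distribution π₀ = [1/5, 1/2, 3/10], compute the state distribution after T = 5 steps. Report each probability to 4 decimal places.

t=0: π = [0.2000, 0.5000, 0.3000]
t=1: π = [0.3300, 0.3300, 0.3400]
t=2: π = [0.3650, 0.3000, 0.3350]
t=3: π = [0.3760, 0.2935, 0.3305]
t=4: π = [0.3798, 0.2918, 0.3285]
t=5: π = [0.3811, 0.2912, 0.3277]

π = [0.3811, 0.2912, 0.3277]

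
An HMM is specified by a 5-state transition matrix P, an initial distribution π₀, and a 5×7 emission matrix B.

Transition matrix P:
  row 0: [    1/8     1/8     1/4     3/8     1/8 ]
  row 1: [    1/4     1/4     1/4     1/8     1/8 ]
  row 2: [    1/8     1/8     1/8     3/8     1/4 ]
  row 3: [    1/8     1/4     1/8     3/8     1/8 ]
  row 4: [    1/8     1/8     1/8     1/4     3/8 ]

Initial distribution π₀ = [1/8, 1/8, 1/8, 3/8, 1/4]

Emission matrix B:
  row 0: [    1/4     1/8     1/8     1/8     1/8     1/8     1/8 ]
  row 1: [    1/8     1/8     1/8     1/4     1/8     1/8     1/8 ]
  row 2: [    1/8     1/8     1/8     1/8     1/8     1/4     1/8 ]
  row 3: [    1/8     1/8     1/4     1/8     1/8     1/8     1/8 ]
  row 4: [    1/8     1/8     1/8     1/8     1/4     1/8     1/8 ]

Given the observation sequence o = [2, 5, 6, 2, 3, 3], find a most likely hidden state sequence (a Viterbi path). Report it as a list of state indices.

t=0: δ = [1.562e-02, 1.562e-02, 1.562e-02, 9.375e-02, 3.125e-02]  (obs o_0=2)
t=1: δ = [1.465e-03, 2.930e-03, 2.930e-03, 4.395e-03, 1.465e-03]  ψ = [3, 3, 3, 3, 3]  (obs o_1=5)
t=2: δ = [9.155e-05, 1.373e-04, 9.155e-05, 2.060e-04, 9.155e-05]  ψ = [1, 3, 1, 3, 2]  (obs o_2=6)
t=3: δ = [4.292e-06, 6.437e-06, 4.292e-06, 1.931e-05, 4.292e-06]  ψ = [1, 3, 1, 3, 4]  (obs o_3=2)
t=4: δ = [3.017e-07, 1.207e-06, 3.017e-07, 9.052e-07, 3.017e-07]  ψ = [3, 3, 3, 3, 3]  (obs o_4=3)
t=5: δ = [3.772e-08, 7.544e-08, 3.772e-08, 4.243e-08, 1.886e-08]  ψ = [1, 1, 1, 3, 1]  (obs o_5=3)
backtrack: best end state = 1; path = [3, 3, 3, 3, 1, 1]

path = [3, 3, 3, 3, 1, 1]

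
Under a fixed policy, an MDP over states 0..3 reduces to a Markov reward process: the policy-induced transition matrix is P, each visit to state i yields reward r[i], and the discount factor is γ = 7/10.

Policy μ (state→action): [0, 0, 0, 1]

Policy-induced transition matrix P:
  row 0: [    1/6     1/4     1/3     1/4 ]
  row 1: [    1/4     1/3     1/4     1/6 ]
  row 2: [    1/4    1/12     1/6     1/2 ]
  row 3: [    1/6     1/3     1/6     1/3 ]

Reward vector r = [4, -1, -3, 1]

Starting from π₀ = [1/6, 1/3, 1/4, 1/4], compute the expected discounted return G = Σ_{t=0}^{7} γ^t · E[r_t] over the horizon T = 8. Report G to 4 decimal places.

t=0: π = [0.1667, 0.3333, 0.2500, 0.2500], E[r] = -0.1667, γ^t·E[r] = -0.166667, running G = -0.166667
t=1: π = [0.2153, 0.2569, 0.2222, 0.3056], E[r] = 0.2431, γ^t·E[r] = 0.170139, running G = 0.003472
t=2: π = [0.2066, 0.2598, 0.2240, 0.3096], E[r] = 0.2043, γ^t·E[r] = 0.100098, running G = 0.103571
t=3: π = [0.2070, 0.2601, 0.2228, 0.3101], E[r] = 0.2097, γ^t·E[r] = 0.071921, running G = 0.175492
t=4: π = [0.2069, 0.2604, 0.2228, 0.3099], E[r] = 0.2086, γ^t·E[r] = 0.050076, running G = 0.225568
t=5: π = [0.2069, 0.2604, 0.2229, 0.3098], E[r] = 0.2086, γ^t·E[r] = 0.035067, running G = 0.260635
t=6: π = [0.2069, 0.2604, 0.2229, 0.3098], E[r] = 0.2086, γ^t·E[r] = 0.024546, running G = 0.285181
t=7: π = [0.2069, 0.2604, 0.2229, 0.3098], E[r] = 0.2086, γ^t·E[r] = 0.017183, running G = 0.302363

G = 0.3024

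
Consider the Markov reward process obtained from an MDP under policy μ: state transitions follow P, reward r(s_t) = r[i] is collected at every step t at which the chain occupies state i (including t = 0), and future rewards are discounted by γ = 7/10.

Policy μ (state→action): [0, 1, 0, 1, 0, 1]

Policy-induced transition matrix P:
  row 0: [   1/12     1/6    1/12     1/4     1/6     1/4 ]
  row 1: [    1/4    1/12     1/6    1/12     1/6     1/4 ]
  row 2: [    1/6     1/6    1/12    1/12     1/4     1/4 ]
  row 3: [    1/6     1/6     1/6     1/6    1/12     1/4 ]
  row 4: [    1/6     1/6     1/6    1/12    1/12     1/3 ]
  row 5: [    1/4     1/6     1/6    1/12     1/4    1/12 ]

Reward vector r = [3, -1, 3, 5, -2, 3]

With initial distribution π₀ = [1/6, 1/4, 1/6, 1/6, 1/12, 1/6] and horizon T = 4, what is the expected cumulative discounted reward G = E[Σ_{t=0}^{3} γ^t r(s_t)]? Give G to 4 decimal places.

t=0: π = [0.1667, 0.2500, 0.1667, 0.1667, 0.0833, 0.1667], E[r] = 1.9167, γ^t·E[r] = 1.916667, running G = 1.916667
t=1: π = [0.1875, 0.1458, 0.1389, 0.1250, 0.1736, 0.2292], E[r] = 1.7986, γ^t·E[r] = 1.259028, running G = 3.175694
t=2: π = [0.1823, 0.1545, 0.1395, 0.1250, 0.1725, 0.2263], E[r] = 1.7697, γ^t·E[r] = 0.867141, running G = 4.042836
t=3: π = [0.1832, 0.1538, 0.1399, 0.1241, 0.1724, 0.2267], E[r] = 1.7713, γ^t·E[r] = 0.607561, running G = 4.650397

G = 4.6504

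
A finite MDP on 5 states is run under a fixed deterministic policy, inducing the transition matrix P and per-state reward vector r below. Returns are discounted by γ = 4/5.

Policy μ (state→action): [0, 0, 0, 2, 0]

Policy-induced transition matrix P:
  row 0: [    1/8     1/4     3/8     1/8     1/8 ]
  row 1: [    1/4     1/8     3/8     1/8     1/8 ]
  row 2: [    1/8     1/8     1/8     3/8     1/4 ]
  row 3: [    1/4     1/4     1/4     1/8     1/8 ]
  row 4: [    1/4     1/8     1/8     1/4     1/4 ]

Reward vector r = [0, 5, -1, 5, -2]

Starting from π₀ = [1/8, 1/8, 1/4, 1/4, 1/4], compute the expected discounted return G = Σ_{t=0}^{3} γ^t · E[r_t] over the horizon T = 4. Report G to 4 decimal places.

t=0: π = [0.1250, 0.1250, 0.2500, 0.2500, 0.2500], E[r] = 1.1250, γ^t·E[r] = 1.125000, running G = 1.125000
t=1: π = [0.2031, 0.1719, 0.2188, 0.2188, 0.1875], E[r] = 1.3594, γ^t·E[r] = 1.087500, running G = 2.212500
t=2: π = [0.1973, 0.1777, 0.2461, 0.2031, 0.1758], E[r] = 1.3066, γ^t·E[r] = 0.836250, running G = 3.048750
t=3: π = [0.1946, 0.1750, 0.2441, 0.2085, 0.1777], E[r] = 1.3181, γ^t·E[r] = 0.674875, running G = 3.723625

G = 3.7236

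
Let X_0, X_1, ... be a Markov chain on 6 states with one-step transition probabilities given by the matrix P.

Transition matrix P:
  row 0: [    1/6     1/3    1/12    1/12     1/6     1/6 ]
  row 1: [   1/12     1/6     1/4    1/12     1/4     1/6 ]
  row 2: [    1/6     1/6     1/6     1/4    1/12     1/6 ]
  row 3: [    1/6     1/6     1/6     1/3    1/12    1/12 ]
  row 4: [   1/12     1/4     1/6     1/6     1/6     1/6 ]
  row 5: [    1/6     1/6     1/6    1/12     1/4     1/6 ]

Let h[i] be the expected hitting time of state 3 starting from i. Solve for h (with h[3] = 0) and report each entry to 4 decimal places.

h = [7.9289, 7.6854, 6.5999, 0.0000, 7.1777, 7.7961]

First-step conditioning: h[3] = 0; for i ≠ 3, h[i] = 1 + Σ_k P[i][k]·h[k].
  h[0] = 1 + 1/6·h[0] + 1/3·h[1] + 1/12·h[2] + 1/6·h[4] + 1/6·h[5]
  h[1] = 1 + 1/12·h[0] + 1/6·h[1] + 1/4·h[2] + 1/4·h[4] + 1/6·h[5]
  h[2] = 1 + 1/6·h[0] + 1/6·h[1] + 1/6·h[2] + 1/12·h[4] + 1/6·h[5]
  h[4] = 1 + 1/12·h[0] + 1/4·h[1] + 1/6·h[2] + 1/6·h[4] + 1/6·h[5]
  h[5] = 1 + 1/6·h[0] + 1/6·h[1] + 1/6·h[2] + 1/4·h[4] + 1/6·h[5]
Solving the 5×5 linear system over states ≠ 3 gives exactly h = [34578/4361, 684/89, 28782/4361, 0, 31302/4361, 4857/623] (h[3] = 0 is the target).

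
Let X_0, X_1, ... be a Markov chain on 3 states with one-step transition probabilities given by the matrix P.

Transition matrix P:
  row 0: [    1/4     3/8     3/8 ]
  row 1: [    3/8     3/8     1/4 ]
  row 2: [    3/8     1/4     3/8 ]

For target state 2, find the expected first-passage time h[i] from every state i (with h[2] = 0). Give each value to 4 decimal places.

h = [3.0476, 3.4286, 0.0000]

First-step conditioning: h[2] = 0; for i ≠ 2, h[i] = 1 + Σ_k P[i][k]·h[k].
  h[0] = 1 + 1/4·h[0] + 3/8·h[1]
  h[1] = 1 + 3/8·h[0] + 3/8·h[1]
Solving the 2×2 linear system over states ≠ 2 gives exactly h = [64/21, 24/7, 0] (h[2] = 0 is the target).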